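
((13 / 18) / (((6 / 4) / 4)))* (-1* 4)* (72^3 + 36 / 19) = -163898176 / 57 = -2875406.60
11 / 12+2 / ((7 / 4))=173 / 84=2.06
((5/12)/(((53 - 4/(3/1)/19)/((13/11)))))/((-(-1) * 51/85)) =6175/398244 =0.02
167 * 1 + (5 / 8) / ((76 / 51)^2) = 7729741 / 46208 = 167.28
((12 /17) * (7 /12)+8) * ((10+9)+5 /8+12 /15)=116831 /680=171.81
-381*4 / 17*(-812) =72793.41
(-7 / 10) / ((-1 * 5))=7 / 50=0.14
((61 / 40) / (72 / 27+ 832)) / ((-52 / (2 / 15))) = -61 / 13020800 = -0.00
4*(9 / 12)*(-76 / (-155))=228 / 155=1.47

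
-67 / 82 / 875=-67 / 71750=-0.00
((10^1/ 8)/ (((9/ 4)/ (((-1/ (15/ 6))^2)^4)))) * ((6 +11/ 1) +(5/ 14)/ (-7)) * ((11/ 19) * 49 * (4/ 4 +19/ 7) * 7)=60805888/ 13359375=4.55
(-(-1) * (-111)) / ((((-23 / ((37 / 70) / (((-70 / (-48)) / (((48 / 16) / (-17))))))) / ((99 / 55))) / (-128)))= 170325504 / 2394875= 71.12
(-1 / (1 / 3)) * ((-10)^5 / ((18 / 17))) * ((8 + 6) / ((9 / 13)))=154700000 / 27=5729629.63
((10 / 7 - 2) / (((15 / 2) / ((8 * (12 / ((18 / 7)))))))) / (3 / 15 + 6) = -128 / 279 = -0.46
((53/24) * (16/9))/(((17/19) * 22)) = 1007/5049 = 0.20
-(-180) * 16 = 2880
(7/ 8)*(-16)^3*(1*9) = -32256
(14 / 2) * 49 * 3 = 1029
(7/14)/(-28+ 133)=0.00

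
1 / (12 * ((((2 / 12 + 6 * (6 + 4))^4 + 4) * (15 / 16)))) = 576 / 84917841125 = 0.00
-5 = -5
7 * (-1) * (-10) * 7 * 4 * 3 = 5880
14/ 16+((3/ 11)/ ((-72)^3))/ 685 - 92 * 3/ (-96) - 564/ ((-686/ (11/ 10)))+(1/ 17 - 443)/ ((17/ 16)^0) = -2395857187385927/ 5466414159360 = -438.29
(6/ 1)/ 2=3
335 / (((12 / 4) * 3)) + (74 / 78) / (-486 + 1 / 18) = 38091187 / 1023399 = 37.22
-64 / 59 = -1.08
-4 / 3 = -1.33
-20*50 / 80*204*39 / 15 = -6630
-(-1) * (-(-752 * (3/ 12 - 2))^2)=-1731856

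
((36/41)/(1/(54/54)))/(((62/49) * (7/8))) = 1008/1271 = 0.79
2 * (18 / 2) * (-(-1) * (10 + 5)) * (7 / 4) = 945 / 2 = 472.50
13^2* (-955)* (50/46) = -4034875/23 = -175429.35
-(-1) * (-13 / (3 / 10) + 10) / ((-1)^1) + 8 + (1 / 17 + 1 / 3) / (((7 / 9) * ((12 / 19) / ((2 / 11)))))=162886 / 3927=41.48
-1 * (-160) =160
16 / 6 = 8 / 3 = 2.67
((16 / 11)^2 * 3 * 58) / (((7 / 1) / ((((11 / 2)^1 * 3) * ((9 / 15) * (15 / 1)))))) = 601344 / 77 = 7809.66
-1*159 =-159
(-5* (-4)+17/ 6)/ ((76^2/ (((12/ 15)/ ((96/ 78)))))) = 1781/ 693120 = 0.00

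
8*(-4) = -32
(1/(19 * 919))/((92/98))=0.00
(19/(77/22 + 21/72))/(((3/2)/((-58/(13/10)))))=-149.04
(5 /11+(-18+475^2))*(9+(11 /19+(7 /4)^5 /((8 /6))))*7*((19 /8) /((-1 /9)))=-12105946320363 /16384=-738888325.22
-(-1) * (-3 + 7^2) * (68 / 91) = 3128 / 91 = 34.37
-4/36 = -1/9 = -0.11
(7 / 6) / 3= 7 / 18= 0.39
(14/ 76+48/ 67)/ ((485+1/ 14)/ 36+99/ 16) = 1155672/ 25229587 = 0.05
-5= -5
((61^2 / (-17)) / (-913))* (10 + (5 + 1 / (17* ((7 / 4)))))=6656869 / 1846999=3.60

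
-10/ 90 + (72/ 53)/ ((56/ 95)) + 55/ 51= 185723/ 56763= 3.27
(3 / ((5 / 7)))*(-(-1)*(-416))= -8736 / 5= -1747.20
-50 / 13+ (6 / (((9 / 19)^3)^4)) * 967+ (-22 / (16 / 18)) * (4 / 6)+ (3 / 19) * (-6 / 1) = 2114591230124035873543 / 46506730340538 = 45468499.18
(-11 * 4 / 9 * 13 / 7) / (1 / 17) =-9724 / 63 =-154.35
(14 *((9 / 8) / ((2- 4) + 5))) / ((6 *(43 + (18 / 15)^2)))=175 / 8888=0.02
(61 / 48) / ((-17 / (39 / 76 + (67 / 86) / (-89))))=-8949127 / 237335232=-0.04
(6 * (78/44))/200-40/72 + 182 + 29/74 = 133252261/732600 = 181.89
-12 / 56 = -3 / 14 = -0.21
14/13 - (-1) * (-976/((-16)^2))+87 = 17527/208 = 84.26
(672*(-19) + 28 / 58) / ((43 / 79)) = -29250382 / 1247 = -23456.60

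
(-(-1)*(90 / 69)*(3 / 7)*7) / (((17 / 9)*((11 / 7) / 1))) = 5670 / 4301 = 1.32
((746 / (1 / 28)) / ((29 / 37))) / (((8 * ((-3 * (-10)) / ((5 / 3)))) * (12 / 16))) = 246.76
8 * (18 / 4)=36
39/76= 0.51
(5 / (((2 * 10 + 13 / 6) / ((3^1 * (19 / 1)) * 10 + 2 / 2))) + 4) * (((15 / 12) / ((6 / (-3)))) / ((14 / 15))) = -88.93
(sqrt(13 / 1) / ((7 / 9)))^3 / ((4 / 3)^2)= 56.04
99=99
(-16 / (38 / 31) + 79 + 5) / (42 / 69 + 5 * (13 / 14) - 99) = -434056 / 573553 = -0.76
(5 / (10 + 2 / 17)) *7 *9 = 5355 / 172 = 31.13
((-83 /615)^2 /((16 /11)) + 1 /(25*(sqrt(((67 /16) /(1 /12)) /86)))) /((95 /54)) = 0.04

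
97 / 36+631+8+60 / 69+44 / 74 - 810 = -5111353 / 30636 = -166.84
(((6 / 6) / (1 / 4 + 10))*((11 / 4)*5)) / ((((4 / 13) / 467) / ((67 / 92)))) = 22371635 / 15088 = 1482.74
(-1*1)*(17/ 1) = -17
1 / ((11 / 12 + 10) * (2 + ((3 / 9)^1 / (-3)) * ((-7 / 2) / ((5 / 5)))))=216 / 5633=0.04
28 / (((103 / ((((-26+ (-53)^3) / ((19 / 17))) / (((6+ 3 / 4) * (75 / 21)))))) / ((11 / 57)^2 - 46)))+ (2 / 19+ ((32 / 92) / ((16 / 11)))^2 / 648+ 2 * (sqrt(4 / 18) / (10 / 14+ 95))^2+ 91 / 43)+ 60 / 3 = 50984019201117820942439 / 738098665677381600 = 69074.80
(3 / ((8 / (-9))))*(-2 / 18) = 3 / 8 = 0.38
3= 3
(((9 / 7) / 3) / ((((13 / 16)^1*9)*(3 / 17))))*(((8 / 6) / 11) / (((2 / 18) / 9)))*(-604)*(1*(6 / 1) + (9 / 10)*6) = -112372992 / 5005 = -22452.15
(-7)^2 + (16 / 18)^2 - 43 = 550 / 81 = 6.79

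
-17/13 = -1.31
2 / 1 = 2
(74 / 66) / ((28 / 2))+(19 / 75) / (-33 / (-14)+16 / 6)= 318067 / 2437050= 0.13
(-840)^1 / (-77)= 120 / 11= 10.91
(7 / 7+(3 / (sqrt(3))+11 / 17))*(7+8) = 420 / 17+15*sqrt(3) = 50.69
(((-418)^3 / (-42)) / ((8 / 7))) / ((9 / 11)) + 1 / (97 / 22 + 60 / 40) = 6527470829 / 3510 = 1859678.30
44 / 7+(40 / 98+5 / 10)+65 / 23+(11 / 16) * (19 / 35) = 937049 / 90160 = 10.39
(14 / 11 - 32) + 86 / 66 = -971 / 33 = -29.42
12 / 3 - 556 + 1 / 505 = -278759 / 505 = -552.00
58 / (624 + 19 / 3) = 174 / 1891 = 0.09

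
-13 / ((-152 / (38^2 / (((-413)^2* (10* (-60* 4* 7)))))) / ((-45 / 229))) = 741 / 87495074240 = 0.00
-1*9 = -9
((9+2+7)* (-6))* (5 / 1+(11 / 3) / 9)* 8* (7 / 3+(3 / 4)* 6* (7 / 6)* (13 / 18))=-28616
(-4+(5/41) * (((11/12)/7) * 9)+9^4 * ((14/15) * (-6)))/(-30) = 210918919/172200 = 1224.85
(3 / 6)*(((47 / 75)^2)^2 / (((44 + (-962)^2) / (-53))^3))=-726472268237 / 50163453201742934400000000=-0.00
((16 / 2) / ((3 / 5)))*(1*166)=6640 / 3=2213.33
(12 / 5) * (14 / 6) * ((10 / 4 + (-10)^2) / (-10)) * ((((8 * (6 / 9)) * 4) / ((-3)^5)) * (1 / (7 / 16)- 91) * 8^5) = -1977614336 / 135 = -14648995.08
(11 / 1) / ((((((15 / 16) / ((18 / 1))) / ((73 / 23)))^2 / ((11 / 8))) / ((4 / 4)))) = 742819968 / 13225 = 56167.86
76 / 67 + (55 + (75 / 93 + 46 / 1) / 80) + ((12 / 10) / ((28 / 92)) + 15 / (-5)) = 13413627 / 232624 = 57.66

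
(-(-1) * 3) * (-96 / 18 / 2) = -8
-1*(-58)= 58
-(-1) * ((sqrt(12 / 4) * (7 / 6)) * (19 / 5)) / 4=133 * sqrt(3) / 120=1.92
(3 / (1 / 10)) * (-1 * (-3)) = 90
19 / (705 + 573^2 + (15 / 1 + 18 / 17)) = 323 / 5593851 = 0.00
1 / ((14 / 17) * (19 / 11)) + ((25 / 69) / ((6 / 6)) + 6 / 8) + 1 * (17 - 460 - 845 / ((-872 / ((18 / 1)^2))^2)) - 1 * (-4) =-60386517035 / 109031937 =-553.84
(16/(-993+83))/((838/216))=-864/190645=-0.00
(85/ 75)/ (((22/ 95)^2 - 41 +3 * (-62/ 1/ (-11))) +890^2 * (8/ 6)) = 337535/ 314535751097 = 0.00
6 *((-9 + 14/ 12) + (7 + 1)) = 1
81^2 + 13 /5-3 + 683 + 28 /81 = 2933798 /405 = 7243.95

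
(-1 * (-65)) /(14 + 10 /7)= 455 /108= 4.21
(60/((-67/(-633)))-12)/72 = 1549/201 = 7.71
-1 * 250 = -250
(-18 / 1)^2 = 324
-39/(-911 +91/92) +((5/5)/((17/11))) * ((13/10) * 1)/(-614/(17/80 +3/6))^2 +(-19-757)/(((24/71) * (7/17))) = -1340153225156997437471/240379863795456000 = -5575.15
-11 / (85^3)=-11 / 614125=-0.00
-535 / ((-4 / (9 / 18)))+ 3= 559 / 8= 69.88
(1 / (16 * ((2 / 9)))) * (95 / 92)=855 / 2944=0.29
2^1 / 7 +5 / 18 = 71 / 126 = 0.56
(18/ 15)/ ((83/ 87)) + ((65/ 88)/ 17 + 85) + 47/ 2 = 68169027/ 620840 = 109.80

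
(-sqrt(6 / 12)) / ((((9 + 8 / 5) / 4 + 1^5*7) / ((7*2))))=-140*sqrt(2) / 193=-1.03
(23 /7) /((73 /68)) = 1564 /511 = 3.06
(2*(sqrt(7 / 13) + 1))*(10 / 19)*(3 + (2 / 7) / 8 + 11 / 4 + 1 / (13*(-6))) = 31520*sqrt(91) / 67431 + 31520 / 5187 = 10.54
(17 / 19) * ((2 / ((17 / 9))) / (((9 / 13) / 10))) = 260 / 19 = 13.68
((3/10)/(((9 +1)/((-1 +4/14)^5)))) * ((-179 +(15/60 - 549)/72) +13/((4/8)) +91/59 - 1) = 340008125/380779392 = 0.89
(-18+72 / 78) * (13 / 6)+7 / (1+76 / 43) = -586 / 17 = -34.47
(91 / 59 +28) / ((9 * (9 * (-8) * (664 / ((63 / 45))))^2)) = 343 / 121853030400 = 0.00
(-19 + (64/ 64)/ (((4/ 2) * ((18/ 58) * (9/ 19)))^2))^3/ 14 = -7418868341667875/ 253056864686976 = -29.32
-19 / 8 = -2.38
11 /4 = 2.75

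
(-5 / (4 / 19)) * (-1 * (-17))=-1615 / 4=-403.75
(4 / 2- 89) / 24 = -29 / 8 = -3.62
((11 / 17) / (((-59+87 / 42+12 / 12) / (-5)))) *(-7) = -5390 / 13311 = -0.40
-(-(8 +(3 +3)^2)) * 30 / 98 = 660 / 49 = 13.47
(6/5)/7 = 6/35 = 0.17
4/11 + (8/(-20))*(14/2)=-134/55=-2.44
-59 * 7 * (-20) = 8260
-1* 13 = -13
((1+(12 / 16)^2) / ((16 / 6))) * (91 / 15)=455 / 128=3.55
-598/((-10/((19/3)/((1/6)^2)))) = 68172/5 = 13634.40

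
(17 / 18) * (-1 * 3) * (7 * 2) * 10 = -1190 / 3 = -396.67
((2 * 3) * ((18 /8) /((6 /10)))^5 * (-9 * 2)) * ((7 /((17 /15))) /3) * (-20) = 3588046875 /1088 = 3297837.20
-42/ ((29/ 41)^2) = -70602/ 841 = -83.95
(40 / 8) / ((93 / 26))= 130 / 93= 1.40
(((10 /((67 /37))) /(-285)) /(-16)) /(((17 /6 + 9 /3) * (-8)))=-37 /1425760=-0.00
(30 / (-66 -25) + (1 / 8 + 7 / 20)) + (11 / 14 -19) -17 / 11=-785361 / 40040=-19.61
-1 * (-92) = 92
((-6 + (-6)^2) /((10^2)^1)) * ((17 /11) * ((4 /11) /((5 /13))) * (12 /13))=1224 /3025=0.40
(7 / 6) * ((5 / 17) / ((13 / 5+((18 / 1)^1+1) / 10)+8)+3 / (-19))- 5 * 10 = -486019 / 9690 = -50.16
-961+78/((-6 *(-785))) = -754372/785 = -960.98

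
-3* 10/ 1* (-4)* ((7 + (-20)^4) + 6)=19201560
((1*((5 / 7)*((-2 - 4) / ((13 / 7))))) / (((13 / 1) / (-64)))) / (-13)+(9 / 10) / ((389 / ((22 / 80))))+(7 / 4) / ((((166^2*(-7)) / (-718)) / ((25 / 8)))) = -8034658319957 / 9420106779200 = -0.85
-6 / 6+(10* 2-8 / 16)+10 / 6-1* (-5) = 151 / 6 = 25.17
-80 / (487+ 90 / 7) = -0.16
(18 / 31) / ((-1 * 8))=-9 / 124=-0.07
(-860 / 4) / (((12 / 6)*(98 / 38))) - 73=-11239 / 98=-114.68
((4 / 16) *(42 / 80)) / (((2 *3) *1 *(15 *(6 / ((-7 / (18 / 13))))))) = -637 / 518400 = -0.00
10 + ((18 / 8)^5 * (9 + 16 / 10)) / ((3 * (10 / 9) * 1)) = 9900791 / 51200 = 193.37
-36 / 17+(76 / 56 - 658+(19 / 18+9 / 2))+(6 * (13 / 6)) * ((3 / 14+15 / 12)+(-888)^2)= 43912875667 / 4284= 10250437.83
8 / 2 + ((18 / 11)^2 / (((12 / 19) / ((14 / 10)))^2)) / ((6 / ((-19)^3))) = -363889753 / 24200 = -15036.77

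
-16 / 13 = -1.23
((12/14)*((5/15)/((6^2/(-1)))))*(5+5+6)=-8/63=-0.13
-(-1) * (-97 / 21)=-97 / 21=-4.62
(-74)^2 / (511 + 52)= 5476 / 563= 9.73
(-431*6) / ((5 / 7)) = -18102 / 5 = -3620.40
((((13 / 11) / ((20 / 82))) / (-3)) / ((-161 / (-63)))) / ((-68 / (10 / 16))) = 1599 / 275264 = 0.01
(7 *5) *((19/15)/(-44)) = -133/132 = -1.01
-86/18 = -43/9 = -4.78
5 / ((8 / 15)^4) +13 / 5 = 1318873 / 20480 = 64.40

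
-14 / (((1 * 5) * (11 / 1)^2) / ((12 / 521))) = -0.00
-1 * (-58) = 58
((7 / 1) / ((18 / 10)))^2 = 1225 / 81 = 15.12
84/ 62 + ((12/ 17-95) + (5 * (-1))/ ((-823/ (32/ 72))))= -362776913/ 3903489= -92.94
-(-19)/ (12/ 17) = 323/ 12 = 26.92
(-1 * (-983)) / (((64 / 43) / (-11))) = -464959 / 64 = -7264.98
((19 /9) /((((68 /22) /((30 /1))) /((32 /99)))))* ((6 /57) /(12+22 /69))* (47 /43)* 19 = 657248 /559215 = 1.18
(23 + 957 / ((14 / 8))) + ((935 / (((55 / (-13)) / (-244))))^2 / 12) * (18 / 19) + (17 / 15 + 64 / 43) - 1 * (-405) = 19693144290983 / 85785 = 229563959.79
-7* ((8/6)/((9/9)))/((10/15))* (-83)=1162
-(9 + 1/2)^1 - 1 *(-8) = -3/2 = -1.50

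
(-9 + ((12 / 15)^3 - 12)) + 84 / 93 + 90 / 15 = -52641 / 3875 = -13.58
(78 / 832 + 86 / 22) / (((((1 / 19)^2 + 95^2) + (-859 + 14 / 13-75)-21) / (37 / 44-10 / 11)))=-6612437 / 195549304192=-0.00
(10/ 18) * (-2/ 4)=-5/ 18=-0.28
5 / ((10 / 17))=17 / 2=8.50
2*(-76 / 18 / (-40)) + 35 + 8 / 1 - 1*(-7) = 4519 / 90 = 50.21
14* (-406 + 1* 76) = -4620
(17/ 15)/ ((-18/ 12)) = -34/ 45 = -0.76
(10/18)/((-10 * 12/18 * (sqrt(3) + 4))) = -1/39 + sqrt(3)/156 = -0.01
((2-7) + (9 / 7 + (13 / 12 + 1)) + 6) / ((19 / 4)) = 367 / 399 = 0.92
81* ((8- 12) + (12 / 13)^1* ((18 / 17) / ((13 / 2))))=-895860 / 2873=-311.82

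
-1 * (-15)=15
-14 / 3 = -4.67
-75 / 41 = -1.83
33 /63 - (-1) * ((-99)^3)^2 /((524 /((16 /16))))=19771083143185 /11004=1796717842.89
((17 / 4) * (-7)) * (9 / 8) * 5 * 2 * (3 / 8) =-16065 / 128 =-125.51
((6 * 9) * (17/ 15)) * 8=2448/ 5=489.60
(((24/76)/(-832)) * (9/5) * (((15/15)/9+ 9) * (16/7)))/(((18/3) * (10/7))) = -41/24700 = -0.00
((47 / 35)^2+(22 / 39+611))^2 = 858702496747876 / 2282450625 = 376219.53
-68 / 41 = -1.66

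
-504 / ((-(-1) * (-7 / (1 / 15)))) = 24 / 5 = 4.80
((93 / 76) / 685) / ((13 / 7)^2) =4557 / 8798140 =0.00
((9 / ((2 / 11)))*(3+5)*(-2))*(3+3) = -4752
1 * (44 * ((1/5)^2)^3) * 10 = 88/3125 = 0.03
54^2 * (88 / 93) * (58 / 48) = 103356 / 31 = 3334.06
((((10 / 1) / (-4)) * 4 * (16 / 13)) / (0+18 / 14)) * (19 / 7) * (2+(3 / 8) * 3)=-81.20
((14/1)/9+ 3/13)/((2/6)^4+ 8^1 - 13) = -1881/5252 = -0.36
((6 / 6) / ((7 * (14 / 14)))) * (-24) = -24 / 7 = -3.43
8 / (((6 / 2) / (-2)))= -16 / 3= -5.33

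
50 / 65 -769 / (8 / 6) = -29951 / 52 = -575.98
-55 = -55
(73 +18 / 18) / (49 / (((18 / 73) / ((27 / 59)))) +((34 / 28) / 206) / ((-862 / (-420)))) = 96909919 / 119099082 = 0.81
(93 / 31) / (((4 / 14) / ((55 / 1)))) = 1155 / 2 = 577.50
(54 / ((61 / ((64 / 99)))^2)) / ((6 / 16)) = 65536 / 4052169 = 0.02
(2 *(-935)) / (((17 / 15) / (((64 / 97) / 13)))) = -105600 / 1261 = -83.74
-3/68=-0.04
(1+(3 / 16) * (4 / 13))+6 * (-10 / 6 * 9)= -4625 / 52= -88.94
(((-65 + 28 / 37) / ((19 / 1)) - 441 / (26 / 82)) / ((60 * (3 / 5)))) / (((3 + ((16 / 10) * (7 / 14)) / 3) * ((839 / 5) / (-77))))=876001775 / 161020041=5.44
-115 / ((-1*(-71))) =-115 / 71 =-1.62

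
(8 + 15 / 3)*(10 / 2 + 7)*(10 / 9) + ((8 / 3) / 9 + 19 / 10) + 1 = 47663 / 270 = 176.53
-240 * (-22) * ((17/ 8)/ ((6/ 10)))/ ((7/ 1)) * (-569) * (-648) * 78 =537803323200/ 7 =76829046171.43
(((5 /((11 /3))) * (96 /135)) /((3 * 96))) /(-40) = -1 /11880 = -0.00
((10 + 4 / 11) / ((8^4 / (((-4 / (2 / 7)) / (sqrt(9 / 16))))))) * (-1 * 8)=133 / 352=0.38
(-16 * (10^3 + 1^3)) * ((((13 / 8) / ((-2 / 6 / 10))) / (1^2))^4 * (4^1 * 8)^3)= -2964165684480000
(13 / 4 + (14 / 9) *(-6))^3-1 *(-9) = -373465 / 1728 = -216.13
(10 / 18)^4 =0.10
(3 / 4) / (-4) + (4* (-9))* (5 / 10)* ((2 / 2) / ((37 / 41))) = -11919 / 592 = -20.13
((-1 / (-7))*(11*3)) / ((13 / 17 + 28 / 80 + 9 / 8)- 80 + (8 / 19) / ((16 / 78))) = -426360 / 6847001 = -0.06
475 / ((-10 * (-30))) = 19 / 12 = 1.58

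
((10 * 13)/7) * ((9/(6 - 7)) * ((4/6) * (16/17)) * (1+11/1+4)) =-199680/119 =-1677.98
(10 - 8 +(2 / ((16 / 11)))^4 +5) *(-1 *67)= -2901971 / 4096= -708.49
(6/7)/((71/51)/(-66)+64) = 20196/1507471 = 0.01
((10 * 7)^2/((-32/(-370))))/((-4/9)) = -2039625/16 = -127476.56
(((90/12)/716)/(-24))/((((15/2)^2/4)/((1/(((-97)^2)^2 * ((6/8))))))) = -1/2139310075365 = -0.00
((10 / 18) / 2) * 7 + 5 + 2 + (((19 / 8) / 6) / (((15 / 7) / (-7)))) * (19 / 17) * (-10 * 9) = 170149 / 1224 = 139.01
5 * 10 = 50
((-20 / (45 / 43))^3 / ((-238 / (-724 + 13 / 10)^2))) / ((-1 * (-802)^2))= -102533658326 / 4305446775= -23.81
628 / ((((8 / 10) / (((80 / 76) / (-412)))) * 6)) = -3925 / 11742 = -0.33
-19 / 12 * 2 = -19 / 6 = -3.17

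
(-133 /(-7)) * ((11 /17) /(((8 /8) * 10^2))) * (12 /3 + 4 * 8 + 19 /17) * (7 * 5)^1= 923153 /5780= 159.72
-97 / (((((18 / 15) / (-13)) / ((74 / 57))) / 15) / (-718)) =-837493150 / 57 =-14692862.28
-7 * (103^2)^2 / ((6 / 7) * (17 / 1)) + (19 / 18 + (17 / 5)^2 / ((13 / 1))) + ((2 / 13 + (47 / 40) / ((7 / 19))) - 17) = -150559346127163 / 2784600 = -54068572.19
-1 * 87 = -87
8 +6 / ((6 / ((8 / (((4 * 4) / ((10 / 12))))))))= 101 / 12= 8.42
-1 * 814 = -814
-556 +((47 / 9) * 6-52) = -1730 / 3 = -576.67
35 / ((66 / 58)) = 1015 / 33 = 30.76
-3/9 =-1/3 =-0.33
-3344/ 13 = -257.23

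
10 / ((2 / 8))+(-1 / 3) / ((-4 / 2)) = 241 / 6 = 40.17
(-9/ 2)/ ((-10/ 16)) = 36/ 5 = 7.20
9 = 9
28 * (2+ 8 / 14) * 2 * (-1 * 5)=-720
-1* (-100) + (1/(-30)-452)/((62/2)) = 79439/930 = 85.42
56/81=0.69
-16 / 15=-1.07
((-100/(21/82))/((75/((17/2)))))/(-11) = 2788/693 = 4.02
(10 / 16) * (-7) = -35 / 8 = -4.38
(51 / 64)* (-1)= -51 / 64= -0.80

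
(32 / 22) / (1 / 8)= 128 / 11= 11.64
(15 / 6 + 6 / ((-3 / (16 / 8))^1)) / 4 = -3 / 8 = -0.38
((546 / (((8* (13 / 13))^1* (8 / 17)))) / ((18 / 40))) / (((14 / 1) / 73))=1680.52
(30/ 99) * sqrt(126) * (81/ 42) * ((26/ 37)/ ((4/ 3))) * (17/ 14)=89505 * sqrt(14)/ 79772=4.20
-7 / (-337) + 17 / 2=5743 / 674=8.52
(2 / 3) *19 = 38 / 3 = 12.67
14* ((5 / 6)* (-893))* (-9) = 93765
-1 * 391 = -391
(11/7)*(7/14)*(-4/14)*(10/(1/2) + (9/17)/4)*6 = -27.12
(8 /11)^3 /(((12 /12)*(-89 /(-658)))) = 336896 /118459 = 2.84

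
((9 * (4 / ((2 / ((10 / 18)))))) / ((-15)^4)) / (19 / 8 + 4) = 16 / 516375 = 0.00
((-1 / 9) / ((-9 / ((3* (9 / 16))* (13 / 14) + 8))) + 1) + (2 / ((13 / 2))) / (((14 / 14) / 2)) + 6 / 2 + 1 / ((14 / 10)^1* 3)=1172659 / 235872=4.97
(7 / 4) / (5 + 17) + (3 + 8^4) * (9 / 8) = 50726 / 11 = 4611.45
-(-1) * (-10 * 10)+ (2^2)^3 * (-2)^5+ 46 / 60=-64417 / 30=-2147.23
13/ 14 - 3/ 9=25/ 42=0.60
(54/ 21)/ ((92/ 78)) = 351/ 161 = 2.18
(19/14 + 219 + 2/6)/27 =9269/1134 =8.17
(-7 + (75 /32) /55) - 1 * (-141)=47183 /352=134.04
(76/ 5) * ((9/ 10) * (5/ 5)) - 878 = -21608/ 25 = -864.32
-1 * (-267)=267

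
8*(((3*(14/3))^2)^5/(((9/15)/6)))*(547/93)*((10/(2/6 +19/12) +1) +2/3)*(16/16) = 6012447258331136000/6417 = 936956094488255.57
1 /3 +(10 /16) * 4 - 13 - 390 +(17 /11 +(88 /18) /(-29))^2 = -6565607929 /16485282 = -398.27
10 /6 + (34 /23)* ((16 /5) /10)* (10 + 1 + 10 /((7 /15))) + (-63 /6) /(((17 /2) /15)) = -312556 /205275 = -1.52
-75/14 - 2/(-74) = -2761/518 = -5.33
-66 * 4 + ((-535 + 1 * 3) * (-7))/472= -30221/118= -256.11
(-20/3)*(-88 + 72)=320/3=106.67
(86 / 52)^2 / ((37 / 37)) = 1849 / 676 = 2.74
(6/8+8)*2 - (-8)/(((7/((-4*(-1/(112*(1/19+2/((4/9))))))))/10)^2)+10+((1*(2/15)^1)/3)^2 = 8004222328607/291031092450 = 27.50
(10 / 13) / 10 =1 / 13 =0.08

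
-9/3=-3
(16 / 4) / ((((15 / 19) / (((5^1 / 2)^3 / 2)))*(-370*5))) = -19 / 888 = -0.02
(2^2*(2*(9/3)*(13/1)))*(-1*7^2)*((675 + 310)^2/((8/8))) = -14832799800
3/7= 0.43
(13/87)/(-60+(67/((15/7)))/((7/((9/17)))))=-1105/426213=-0.00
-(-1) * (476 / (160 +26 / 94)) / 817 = 22372 / 6154461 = 0.00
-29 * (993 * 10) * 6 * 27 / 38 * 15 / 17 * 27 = -9446855850 / 323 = -29247231.73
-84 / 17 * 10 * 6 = -5040 / 17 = -296.47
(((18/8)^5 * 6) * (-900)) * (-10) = 199290375/64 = 3113912.11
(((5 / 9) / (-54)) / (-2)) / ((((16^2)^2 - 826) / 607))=607 / 12579624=0.00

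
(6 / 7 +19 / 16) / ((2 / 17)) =3893 / 224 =17.38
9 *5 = 45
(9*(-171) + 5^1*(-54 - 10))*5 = -9295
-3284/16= -821/4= -205.25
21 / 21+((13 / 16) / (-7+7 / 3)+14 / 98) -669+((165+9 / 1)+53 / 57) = -899417 / 1824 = -493.10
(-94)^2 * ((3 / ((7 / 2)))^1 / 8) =946.71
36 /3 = 12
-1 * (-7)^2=-49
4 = 4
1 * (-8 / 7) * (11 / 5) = -88 / 35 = -2.51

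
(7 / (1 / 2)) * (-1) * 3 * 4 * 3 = -504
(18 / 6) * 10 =30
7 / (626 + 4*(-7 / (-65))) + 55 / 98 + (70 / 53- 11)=-481500123 / 52872323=-9.11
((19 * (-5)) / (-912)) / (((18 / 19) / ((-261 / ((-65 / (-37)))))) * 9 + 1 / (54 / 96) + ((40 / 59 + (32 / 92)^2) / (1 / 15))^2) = 297892760754405 / 415645647020875232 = 0.00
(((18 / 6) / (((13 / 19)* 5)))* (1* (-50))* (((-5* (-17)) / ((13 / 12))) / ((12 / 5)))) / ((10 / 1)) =-24225 / 169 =-143.34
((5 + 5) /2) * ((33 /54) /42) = 0.07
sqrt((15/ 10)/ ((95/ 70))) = sqrt(399)/ 19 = 1.05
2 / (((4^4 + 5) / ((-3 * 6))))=-4 / 29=-0.14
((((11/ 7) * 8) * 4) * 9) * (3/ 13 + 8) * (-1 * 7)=-338976/ 13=-26075.08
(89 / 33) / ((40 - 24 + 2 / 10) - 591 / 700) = 62300 / 354717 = 0.18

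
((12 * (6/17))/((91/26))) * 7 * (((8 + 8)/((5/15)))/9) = 768/17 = 45.18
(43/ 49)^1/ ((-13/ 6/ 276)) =-71208/ 637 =-111.79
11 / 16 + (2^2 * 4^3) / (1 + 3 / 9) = 3083 / 16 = 192.69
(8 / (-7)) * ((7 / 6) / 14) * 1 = -2 / 21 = -0.10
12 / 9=4 / 3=1.33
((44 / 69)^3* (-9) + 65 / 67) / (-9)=3334763 / 22010103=0.15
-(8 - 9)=1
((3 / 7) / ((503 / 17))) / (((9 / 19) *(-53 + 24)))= -0.00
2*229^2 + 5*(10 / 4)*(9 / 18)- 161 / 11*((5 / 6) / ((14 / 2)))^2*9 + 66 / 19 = 306907721 / 2926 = 104889.86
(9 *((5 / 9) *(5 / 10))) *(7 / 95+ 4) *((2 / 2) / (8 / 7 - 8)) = -1.49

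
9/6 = 3/2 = 1.50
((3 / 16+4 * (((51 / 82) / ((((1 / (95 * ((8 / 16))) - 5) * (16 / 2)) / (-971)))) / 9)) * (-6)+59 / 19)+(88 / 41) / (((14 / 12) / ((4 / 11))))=-37.78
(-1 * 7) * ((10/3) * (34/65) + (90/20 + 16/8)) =-57.71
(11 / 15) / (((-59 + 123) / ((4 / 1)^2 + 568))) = 803 / 120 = 6.69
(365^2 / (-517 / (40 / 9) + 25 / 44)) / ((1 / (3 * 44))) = -7737708000 / 50933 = -151919.35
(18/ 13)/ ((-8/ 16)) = -36/ 13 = -2.77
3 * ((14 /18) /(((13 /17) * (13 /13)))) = 119 /39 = 3.05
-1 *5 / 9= -5 / 9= -0.56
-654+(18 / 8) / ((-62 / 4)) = -40557 / 62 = -654.15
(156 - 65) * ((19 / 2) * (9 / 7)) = 2223 / 2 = 1111.50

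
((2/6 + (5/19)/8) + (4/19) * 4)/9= 29/216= 0.13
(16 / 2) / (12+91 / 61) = 488 / 823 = 0.59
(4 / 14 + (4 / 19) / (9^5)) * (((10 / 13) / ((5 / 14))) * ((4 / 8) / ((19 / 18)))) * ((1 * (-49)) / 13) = -439802440 / 400280049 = -1.10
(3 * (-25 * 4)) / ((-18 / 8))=400 / 3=133.33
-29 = -29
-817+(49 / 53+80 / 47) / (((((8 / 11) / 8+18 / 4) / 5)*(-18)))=-205589832 / 251591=-817.16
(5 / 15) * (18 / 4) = 3 / 2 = 1.50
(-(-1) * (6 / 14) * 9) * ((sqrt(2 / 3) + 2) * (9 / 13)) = 81 * sqrt(6) / 91 + 486 / 91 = 7.52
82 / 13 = 6.31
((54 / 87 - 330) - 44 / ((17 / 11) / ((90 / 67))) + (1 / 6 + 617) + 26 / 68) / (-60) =-24765881 / 5945580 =-4.17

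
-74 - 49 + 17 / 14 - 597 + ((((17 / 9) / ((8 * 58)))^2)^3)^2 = -141521804326331906617491381673575023789366111417 / 196890118311502205370652821567137775020408832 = -718.79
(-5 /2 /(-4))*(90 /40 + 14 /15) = 191 /96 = 1.99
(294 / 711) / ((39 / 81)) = 882 / 1027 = 0.86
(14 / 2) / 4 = 7 / 4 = 1.75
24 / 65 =0.37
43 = 43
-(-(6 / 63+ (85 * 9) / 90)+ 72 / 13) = 1669 / 546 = 3.06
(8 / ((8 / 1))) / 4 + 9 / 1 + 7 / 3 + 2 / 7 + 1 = 1081 / 84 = 12.87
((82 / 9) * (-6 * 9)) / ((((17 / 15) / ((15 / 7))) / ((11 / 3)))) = -405900 / 119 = -3410.92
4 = 4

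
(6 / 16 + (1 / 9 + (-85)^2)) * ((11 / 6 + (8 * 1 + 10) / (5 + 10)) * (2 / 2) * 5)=47341385 / 432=109586.54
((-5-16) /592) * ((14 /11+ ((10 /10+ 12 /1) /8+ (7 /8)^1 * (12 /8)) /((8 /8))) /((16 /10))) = -77805 /833536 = -0.09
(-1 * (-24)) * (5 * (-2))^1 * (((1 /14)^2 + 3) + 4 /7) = -42060 /49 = -858.37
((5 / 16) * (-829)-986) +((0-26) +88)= -18929 / 16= -1183.06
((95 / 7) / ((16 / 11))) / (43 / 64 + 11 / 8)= 4180 / 917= 4.56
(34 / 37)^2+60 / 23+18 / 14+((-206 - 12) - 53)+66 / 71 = -4152184566 / 15649039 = -265.33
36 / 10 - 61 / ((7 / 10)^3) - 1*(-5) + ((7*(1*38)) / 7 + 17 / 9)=-1996574 / 15435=-129.35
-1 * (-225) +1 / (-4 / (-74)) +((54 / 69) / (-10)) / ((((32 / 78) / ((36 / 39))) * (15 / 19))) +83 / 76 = 2669732 / 10925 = 244.37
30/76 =15/38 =0.39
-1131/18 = -377/6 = -62.83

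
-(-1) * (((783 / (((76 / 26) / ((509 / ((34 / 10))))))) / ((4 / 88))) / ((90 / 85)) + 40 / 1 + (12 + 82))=31667437 / 38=833353.61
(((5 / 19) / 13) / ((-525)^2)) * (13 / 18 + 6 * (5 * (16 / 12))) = 733 / 245085750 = 0.00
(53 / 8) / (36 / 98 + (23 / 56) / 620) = 1610140 / 89441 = 18.00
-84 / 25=-3.36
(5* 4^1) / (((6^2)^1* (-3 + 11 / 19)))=-95 / 414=-0.23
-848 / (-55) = 848 / 55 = 15.42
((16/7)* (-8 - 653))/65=-10576/455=-23.24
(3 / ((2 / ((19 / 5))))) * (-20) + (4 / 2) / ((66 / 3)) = -1253 / 11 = -113.91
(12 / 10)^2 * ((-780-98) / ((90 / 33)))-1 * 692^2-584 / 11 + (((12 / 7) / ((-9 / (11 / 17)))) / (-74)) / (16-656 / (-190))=-479380.67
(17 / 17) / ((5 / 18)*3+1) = 6 / 11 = 0.55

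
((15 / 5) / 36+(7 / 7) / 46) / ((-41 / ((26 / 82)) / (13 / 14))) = -0.00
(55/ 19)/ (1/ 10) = 550/ 19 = 28.95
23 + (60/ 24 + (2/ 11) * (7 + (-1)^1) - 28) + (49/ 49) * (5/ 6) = -19/ 33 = -0.58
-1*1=-1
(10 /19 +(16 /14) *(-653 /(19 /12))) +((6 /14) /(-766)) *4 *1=-23982808 /50939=-470.81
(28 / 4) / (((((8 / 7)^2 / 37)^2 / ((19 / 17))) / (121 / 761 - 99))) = -16441409077093 / 26494976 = -620548.18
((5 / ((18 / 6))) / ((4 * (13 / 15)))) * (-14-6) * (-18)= 2250 / 13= 173.08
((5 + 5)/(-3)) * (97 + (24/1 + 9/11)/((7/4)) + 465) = -63380/33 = -1920.61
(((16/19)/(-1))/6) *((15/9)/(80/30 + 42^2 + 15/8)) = -64/483873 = -0.00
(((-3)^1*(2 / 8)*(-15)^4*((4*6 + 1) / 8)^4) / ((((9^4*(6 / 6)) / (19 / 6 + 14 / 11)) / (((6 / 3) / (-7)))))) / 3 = 71533203125 / 306561024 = 233.34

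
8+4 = 12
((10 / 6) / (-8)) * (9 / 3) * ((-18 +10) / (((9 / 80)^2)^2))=204800000 / 6561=31214.75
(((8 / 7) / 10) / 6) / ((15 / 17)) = 34 / 1575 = 0.02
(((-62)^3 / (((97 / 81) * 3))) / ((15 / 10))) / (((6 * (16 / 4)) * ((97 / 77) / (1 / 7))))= -1966206 / 9409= -208.97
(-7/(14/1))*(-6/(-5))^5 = -1.24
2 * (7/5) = 14/5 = 2.80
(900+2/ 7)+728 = 11398/ 7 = 1628.29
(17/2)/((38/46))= 391/38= 10.29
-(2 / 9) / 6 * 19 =-19 / 27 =-0.70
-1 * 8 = -8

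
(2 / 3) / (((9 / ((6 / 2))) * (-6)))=-0.04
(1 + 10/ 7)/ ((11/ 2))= 34/ 77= 0.44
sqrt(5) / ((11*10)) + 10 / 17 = sqrt(5) / 110 + 10 / 17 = 0.61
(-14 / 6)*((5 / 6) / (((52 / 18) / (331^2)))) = -3834635 / 52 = -73742.98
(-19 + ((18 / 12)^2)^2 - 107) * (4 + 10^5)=-48376935 / 4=-12094233.75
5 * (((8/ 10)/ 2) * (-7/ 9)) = -14/ 9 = -1.56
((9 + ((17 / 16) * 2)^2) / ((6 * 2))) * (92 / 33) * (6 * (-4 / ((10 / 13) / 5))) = -258635 / 528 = -489.84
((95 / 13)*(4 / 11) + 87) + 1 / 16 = 205279 / 2288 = 89.72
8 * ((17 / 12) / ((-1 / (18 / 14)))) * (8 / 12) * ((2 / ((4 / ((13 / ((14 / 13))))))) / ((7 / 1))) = -2873 / 343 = -8.38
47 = 47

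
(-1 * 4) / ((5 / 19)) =-15.20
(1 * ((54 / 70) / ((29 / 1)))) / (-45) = -3 / 5075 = -0.00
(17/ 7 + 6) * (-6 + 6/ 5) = -40.46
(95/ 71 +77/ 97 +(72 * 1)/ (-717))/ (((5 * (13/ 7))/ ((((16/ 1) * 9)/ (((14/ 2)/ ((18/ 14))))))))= 866689632/ 149785363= 5.79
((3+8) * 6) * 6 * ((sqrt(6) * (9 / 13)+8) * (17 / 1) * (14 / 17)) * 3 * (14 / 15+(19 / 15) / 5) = 4440744 * sqrt(6) / 325+3947328 / 25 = 191362.53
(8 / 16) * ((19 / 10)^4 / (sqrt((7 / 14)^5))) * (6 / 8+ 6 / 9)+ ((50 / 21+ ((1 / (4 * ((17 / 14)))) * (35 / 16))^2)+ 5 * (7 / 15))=10186063 / 2071552+ 2215457 * sqrt(2) / 60000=57.14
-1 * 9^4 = -6561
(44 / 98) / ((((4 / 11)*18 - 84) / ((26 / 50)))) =-0.00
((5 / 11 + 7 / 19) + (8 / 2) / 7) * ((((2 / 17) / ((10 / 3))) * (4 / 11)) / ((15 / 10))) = 192 / 16093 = 0.01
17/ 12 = 1.42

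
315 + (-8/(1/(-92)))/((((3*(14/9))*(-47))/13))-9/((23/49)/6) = 156.33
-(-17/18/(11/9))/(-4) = -17/88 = -0.19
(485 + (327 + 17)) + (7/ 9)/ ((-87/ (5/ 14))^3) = 1925931626011/ 2323198584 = 829.00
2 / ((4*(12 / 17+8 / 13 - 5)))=-221 / 1626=-0.14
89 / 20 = 4.45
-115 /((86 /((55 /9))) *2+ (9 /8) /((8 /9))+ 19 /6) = -1214400 /344021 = -3.53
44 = 44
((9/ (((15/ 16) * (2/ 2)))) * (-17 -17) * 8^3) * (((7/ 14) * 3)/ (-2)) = 626688/ 5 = 125337.60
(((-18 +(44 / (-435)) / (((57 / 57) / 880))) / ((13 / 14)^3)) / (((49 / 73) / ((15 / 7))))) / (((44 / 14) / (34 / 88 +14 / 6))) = -8539550950 / 23127819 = -369.23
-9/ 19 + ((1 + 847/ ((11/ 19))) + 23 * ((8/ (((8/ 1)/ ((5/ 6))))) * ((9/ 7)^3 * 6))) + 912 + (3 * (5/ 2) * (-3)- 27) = 33503157/ 13034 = 2570.44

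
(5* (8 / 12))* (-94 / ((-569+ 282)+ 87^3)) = -235 / 493662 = -0.00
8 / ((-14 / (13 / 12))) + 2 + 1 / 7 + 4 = 116 / 21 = 5.52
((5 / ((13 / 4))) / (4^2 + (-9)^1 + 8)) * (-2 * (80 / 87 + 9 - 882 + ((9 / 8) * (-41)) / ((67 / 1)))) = 40698959 / 227331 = 179.03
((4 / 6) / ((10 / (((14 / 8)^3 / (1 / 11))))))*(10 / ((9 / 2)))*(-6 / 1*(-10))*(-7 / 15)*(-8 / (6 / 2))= 52822 / 81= 652.12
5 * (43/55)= 43/11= 3.91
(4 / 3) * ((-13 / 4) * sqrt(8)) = -26 * sqrt(2) / 3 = -12.26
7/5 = 1.40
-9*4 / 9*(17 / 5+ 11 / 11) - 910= -4638 / 5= -927.60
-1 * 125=-125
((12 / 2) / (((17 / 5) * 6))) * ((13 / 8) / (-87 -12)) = -65 / 13464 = -0.00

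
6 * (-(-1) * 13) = 78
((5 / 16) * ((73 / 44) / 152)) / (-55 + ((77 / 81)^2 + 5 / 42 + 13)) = -16763355 / 201385150208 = -0.00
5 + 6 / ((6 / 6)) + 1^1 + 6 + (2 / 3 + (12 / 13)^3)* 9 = 68280 / 2197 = 31.08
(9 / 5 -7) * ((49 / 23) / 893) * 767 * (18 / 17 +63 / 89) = -2611943334 / 155377535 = -16.81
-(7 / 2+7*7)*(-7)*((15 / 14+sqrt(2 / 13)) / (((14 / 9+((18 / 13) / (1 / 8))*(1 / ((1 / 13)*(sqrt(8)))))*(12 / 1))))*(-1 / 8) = -382725*sqrt(2) / 6712192 - 178605*sqrt(13) / 21814624+15435*sqrt(26) / 87258496+33075 / 13424384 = -0.11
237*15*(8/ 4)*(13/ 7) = 92430/ 7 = 13204.29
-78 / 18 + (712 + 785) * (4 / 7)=17873 / 21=851.10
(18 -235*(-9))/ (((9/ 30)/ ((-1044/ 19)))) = -7422840/ 19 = -390675.79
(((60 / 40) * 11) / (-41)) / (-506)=3 / 3772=0.00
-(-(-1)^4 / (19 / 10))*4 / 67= 0.03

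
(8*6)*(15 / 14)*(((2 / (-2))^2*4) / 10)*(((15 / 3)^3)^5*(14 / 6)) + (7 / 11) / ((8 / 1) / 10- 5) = 48339843749995 / 33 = 1464843749999.85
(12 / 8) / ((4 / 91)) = 273 / 8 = 34.12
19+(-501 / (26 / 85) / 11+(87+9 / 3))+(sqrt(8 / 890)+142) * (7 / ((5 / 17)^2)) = 4046 * sqrt(445) / 11125+81872801 / 7150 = 11458.41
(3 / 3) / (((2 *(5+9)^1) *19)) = 1 / 532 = 0.00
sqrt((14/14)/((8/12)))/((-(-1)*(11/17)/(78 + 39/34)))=2691*sqrt(6)/44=149.81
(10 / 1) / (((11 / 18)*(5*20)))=9 / 55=0.16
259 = 259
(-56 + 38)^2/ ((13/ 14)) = 4536/ 13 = 348.92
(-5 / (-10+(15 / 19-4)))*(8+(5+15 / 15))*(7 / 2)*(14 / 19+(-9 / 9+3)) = 12740 / 251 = 50.76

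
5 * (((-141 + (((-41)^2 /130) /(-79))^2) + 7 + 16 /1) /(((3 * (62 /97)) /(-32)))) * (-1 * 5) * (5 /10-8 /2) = 172266.26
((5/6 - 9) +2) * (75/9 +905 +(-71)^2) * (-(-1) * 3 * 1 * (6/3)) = -660931/3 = -220310.33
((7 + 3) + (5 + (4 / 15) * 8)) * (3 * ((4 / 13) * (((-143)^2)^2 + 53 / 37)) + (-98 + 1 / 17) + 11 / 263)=6613384896.51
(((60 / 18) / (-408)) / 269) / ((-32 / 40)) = 25 / 658512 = 0.00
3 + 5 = 8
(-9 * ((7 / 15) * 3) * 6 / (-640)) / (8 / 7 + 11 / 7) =1323 / 30400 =0.04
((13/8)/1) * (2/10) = 13/40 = 0.32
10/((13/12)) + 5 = 185/13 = 14.23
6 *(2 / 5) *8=96 / 5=19.20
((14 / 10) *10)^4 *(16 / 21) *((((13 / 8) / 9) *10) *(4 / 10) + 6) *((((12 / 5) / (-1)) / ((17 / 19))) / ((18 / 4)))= -807482368 / 6885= -117281.39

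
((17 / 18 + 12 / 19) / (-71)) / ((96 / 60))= -2695 / 194256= -0.01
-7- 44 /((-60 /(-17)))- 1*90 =-1642 /15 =-109.47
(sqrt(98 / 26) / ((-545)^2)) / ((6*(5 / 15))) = 7*sqrt(13) / 7722650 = 0.00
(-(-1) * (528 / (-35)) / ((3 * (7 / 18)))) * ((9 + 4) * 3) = -504.29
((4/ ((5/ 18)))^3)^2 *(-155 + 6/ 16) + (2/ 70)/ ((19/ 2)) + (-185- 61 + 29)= -2865011704555323/ 2078125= -1378652248.81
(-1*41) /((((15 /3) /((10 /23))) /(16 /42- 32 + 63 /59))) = 3103946 /28497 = 108.92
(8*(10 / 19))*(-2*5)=-800 / 19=-42.11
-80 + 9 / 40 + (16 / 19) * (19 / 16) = -3151 / 40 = -78.78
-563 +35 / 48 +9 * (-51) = -49021 / 48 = -1021.27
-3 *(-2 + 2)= 0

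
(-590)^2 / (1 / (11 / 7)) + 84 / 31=547017.00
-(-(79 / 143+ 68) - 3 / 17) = 167080 / 2431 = 68.73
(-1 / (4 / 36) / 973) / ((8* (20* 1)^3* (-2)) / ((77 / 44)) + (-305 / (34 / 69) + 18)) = 0.00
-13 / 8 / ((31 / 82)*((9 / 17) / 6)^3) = -5237258 / 837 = -6257.18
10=10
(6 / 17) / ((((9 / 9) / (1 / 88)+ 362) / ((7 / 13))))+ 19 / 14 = 315023 / 232050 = 1.36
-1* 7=-7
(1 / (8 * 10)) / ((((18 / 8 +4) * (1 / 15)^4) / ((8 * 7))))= 5670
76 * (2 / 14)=76 / 7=10.86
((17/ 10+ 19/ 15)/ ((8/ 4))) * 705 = 4183/ 4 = 1045.75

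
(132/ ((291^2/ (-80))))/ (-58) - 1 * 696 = -569732008/ 818583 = -696.00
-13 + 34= 21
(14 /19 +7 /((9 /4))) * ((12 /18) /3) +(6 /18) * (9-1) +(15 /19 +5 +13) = 34337 /1539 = 22.31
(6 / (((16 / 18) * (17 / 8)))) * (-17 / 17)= -54 / 17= -3.18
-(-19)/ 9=19/ 9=2.11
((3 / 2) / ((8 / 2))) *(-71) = -213 / 8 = -26.62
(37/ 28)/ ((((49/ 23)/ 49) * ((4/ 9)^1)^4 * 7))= 5583411/ 50176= 111.28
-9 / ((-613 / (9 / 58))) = 81 / 35554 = 0.00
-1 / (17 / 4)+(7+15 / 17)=7.65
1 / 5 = 0.20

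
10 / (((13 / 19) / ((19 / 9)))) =30.85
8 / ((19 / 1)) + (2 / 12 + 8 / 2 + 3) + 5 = 1435 / 114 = 12.59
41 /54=0.76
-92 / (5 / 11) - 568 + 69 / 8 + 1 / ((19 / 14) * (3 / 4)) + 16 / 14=-12124009 / 15960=-759.65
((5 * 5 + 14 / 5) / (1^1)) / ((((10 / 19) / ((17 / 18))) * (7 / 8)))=57.01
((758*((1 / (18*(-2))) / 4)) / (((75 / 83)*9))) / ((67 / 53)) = -1667221 / 3256200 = -0.51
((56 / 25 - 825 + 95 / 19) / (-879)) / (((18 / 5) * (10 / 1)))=5111 / 197775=0.03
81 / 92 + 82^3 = 50725937 / 92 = 551368.88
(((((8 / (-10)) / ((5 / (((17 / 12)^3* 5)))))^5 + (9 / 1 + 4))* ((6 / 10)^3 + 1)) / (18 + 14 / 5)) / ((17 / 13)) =-42772468859659300067 / 19982861844480000000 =-2.14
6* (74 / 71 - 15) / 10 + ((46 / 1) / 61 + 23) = 333042 / 21655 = 15.38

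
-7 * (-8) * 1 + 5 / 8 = 453 / 8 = 56.62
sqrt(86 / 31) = sqrt(2666) / 31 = 1.67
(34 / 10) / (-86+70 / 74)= -629 / 15735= -0.04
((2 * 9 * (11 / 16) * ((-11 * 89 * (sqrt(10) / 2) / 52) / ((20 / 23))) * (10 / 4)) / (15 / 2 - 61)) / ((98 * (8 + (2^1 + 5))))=743061 * sqrt(10) / 174487040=0.01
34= 34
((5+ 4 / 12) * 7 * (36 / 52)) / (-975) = -112 / 4225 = -0.03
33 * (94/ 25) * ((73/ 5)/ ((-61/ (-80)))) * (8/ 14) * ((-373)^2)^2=280530415407352704/ 10675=26279195822702.83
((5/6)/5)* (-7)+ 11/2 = 13/3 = 4.33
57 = 57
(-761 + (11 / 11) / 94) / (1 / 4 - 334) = 143066 / 62745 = 2.28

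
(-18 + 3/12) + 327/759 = -17527/1012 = -17.32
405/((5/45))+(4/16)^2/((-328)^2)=6274298881/1721344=3645.00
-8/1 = -8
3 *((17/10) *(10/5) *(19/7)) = 969/35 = 27.69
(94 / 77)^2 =8836 / 5929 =1.49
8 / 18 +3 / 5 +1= 92 / 45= 2.04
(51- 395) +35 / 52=-17853 / 52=-343.33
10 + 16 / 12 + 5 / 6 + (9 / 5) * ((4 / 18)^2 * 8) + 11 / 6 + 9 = 1067 / 45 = 23.71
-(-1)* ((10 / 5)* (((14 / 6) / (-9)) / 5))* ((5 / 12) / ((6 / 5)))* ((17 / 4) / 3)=-595 / 11664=-0.05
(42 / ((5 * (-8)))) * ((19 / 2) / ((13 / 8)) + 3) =-483 / 52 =-9.29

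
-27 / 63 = -3 / 7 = -0.43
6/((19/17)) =5.37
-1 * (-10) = 10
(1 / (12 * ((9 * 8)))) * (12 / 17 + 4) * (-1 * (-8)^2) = -160 / 459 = -0.35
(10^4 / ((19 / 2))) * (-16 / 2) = -160000 / 19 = -8421.05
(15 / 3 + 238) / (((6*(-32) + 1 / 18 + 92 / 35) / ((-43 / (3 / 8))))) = 17554320 / 119269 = 147.18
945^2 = 893025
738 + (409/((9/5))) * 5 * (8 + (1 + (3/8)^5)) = 359511659/32768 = 10971.43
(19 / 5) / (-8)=-19 / 40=-0.48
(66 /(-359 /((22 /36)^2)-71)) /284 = -3993 /17736794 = -0.00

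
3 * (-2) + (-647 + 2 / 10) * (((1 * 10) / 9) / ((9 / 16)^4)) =-141413714 / 19683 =-7184.56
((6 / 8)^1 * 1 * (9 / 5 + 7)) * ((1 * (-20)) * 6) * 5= -3960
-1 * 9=-9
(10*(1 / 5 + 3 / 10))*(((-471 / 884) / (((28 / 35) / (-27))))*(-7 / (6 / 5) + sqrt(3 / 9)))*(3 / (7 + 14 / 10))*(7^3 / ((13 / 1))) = -908735625 / 183872 + 25963875*sqrt(3) / 91936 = -4453.07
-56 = -56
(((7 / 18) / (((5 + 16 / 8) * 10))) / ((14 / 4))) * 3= 1 / 210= 0.00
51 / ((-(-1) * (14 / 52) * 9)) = 442 / 21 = 21.05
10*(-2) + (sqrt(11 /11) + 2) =-17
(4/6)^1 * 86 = 172/3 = 57.33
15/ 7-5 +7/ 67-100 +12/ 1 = -42563/ 469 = -90.75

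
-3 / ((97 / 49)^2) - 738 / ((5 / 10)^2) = -2952.77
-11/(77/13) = -13/7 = -1.86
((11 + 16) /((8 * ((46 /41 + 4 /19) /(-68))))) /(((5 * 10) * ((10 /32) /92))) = -21930408 /21625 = -1014.12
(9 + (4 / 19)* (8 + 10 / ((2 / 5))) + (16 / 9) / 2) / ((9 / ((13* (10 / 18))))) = 187135 / 13851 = 13.51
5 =5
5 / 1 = 5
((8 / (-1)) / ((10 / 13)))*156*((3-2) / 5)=-8112 / 25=-324.48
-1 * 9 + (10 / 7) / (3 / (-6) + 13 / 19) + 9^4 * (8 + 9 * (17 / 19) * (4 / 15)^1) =309909601 / 4655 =66575.64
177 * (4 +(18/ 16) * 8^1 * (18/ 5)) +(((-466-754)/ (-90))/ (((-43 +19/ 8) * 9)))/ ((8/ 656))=169526678/ 26325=6439.76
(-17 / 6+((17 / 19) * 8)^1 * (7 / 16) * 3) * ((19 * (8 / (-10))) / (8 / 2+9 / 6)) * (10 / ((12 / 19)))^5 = -26308551875 / 1458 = -18044274.26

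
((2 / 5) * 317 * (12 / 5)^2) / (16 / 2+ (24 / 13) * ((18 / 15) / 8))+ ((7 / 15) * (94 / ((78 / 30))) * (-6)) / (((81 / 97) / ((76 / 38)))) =-1092043928 / 7081425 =-154.21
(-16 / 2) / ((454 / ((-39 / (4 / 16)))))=624 / 227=2.75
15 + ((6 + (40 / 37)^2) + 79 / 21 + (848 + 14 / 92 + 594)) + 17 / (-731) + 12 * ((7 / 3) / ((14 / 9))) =84505552555 / 56865522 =1486.06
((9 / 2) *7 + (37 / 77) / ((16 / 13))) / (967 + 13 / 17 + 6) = 667913 / 20394528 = 0.03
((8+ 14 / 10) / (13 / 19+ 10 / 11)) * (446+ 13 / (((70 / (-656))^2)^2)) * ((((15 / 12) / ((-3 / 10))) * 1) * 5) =-12378918.18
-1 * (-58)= 58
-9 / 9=-1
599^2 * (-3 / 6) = -358801 / 2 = -179400.50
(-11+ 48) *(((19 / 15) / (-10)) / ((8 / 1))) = -0.59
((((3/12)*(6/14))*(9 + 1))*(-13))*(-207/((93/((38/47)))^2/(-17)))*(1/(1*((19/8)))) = -23178480/14859943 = -1.56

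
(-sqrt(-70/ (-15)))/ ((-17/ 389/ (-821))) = -319369 * sqrt(42)/ 51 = -40583.29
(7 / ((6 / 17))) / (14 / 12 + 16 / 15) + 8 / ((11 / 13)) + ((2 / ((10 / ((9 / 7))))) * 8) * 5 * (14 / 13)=281797 / 9581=29.41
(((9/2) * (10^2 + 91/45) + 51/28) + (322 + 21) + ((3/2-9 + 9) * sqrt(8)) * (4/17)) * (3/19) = 36 * sqrt(2)/323 + 337647/2660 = 127.09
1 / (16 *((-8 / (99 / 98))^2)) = 9801 / 9834496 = 0.00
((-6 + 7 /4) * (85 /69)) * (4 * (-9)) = 4335 /23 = 188.48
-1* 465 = -465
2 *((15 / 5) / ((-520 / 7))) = -21 / 260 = -0.08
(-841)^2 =707281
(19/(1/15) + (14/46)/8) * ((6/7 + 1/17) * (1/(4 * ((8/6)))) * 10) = 85750845/175168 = 489.53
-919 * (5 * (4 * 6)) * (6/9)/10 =-7352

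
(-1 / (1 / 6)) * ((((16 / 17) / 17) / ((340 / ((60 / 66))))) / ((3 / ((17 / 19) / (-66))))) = 0.00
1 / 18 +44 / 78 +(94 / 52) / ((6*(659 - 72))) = 0.62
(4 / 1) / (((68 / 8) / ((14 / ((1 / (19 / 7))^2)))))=5776 / 119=48.54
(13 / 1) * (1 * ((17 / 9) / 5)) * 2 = 442 / 45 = 9.82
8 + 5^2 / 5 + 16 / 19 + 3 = 16.84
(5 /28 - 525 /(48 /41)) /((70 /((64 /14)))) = -10041 /343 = -29.27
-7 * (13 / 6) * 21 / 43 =-637 / 86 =-7.41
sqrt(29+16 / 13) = sqrt(5109) / 13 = 5.50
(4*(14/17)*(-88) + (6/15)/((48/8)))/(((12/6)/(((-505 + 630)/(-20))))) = 369515/408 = 905.67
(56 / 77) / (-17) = -8 / 187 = -0.04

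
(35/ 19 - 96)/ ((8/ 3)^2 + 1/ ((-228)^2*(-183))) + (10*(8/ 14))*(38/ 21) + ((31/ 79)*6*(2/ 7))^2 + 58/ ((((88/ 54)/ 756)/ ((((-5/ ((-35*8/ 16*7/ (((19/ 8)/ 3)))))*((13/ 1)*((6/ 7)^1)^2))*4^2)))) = 90702936760433294576/ 682688275513167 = 132861.42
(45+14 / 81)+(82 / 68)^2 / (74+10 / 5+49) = 528861661 / 11704500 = 45.18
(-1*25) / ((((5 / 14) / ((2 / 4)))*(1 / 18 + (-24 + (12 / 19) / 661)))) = 7912170 / 5412713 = 1.46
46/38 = 23/19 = 1.21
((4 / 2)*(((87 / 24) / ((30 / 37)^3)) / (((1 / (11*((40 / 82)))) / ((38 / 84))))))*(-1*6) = -307007833 / 1549800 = -198.10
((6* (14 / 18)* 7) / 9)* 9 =98 / 3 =32.67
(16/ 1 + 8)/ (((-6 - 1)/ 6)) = -144/ 7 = -20.57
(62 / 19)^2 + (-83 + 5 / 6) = -71.52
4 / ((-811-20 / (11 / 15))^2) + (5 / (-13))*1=-425127913 / 1105348933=-0.38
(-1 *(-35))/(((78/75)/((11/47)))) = 9625/1222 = 7.88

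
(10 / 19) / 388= 5 / 3686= 0.00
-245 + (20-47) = -272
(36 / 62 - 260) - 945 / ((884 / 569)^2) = -15769047647 / 24225136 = -650.94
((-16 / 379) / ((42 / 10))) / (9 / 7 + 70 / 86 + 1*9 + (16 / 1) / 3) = -0.00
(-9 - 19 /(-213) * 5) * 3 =-25.66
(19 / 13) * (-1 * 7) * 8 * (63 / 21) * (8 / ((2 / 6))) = -76608 / 13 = -5892.92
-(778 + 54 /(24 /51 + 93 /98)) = -1929934 /2365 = -816.04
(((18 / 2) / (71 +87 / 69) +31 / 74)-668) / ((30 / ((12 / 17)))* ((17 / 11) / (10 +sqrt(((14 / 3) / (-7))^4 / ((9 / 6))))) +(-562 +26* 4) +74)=3369534154193944 / 1905352107603067-869871295920* sqrt(6) / 1905352107603067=1.77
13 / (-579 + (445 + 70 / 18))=-117 / 1171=-0.10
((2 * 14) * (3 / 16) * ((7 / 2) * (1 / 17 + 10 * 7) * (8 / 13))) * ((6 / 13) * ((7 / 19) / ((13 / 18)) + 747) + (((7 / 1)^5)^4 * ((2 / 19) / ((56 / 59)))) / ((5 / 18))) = 179090719892075118900923829 / 7096310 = 25237161270022746878.44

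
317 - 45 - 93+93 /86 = 15487 /86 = 180.08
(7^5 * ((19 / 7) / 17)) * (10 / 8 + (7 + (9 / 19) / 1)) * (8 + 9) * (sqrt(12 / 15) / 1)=1591863 * sqrt(5) / 10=355951.39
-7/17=-0.41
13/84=0.15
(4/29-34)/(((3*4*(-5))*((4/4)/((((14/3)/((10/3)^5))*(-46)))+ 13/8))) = -8537508/4417715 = -1.93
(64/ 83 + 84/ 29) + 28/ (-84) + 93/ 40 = 1634633/ 288840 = 5.66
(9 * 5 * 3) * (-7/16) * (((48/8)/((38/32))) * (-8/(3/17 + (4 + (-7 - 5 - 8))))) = -771120/5111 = -150.87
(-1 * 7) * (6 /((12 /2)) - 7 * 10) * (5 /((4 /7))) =16905 /4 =4226.25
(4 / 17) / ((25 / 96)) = 384 / 425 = 0.90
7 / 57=0.12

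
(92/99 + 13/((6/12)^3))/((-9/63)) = -72716/99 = -734.51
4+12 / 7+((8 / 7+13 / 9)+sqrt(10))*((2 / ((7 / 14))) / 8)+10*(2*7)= sqrt(10) / 2+18523 / 126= 148.59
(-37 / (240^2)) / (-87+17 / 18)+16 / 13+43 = 2850160481 / 64438400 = 44.23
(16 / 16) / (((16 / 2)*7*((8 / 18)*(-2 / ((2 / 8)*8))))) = -0.04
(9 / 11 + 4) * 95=5035 / 11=457.73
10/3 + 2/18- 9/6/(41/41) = 35/18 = 1.94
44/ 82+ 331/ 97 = 15705/ 3977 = 3.95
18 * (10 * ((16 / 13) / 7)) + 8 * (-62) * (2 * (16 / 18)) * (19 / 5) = -13591744 / 4095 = -3319.11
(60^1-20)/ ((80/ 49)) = 24.50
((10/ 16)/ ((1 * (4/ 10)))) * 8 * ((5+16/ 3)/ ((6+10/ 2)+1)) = 775/ 72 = 10.76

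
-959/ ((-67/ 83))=79597/ 67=1188.01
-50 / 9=-5.56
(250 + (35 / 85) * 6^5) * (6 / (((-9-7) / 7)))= -616161 / 68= -9061.19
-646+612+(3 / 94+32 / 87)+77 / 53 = -32.15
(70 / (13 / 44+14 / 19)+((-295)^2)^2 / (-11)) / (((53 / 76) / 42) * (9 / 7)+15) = -48678645443238440 / 1062067347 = -45833859.39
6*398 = 2388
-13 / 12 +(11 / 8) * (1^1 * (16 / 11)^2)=241 / 132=1.83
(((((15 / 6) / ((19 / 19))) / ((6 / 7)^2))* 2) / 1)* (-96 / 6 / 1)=-980 / 9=-108.89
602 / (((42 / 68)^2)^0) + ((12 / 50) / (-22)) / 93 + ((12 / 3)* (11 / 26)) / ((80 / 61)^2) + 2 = 8582058207 / 14185600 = 604.98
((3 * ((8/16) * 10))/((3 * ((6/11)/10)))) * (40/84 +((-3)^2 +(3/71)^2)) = 275920700/317583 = 868.81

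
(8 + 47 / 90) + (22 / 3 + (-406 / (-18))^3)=83769857 / 7290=11491.06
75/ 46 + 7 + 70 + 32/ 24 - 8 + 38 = 15175/ 138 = 109.96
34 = 34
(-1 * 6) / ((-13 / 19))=114 / 13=8.77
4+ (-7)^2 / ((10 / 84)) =2078 / 5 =415.60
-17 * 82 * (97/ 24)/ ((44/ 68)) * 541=-621799973/ 132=-4710605.86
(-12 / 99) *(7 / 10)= -14 / 165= -0.08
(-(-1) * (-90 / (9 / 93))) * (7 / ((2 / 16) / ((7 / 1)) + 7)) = -121520 / 131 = -927.63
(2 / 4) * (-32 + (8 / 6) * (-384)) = -272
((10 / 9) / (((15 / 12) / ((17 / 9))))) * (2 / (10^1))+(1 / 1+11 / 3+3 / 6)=5.50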